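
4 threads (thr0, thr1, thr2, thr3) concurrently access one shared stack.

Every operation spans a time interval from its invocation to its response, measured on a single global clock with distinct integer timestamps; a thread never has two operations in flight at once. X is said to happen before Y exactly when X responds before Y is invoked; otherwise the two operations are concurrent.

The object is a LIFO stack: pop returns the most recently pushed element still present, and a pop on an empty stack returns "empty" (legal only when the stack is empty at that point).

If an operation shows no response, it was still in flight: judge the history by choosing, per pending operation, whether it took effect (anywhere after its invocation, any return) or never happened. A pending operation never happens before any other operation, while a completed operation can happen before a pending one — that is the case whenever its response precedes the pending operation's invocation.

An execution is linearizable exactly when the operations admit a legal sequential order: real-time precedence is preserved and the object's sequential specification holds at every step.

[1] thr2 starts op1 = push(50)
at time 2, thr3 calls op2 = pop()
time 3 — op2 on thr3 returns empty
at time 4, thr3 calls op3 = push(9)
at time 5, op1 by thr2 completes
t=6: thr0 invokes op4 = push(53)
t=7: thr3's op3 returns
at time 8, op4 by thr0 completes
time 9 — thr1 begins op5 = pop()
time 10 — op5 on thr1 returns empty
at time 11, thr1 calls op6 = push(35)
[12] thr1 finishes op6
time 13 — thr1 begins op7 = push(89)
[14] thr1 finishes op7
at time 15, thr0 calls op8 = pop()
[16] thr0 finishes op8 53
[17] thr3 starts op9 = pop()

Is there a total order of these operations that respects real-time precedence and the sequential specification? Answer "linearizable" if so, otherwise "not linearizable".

not linearizable

already the first 10 events (up to op5's response at time 10) admit no linearization; the first 9 still do
5 completed operations, 5 real-time-consistent orders — every stack replay fails
one such order, op1, op2, op3, op4, op5, breaks at step 2 where op2 pop() → empty is illegal
one such order, op1, op2, op4, op3, op5, breaks at step 2 where op2 pop() → empty is illegal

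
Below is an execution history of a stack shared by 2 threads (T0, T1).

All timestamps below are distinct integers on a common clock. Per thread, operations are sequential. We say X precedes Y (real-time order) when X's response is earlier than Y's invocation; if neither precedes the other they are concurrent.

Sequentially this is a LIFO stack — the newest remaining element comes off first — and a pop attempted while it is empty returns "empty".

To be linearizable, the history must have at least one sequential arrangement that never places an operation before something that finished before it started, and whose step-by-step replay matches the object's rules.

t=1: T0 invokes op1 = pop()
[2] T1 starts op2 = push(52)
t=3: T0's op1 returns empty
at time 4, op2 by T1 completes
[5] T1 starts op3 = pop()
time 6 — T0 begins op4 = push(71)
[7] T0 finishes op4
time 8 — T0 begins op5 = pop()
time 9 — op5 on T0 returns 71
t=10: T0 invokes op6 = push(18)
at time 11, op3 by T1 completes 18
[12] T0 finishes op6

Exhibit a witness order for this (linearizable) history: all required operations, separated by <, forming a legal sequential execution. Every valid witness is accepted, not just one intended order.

op1 < op2 < op4 < op5 < op6 < op3

after step 1 (op1 pop() → empty): stack <>
after step 2 (op2 push(52)): stack <52>
after step 3 (op4 push(71)): stack <52,71>
after step 4 (op5 pop() → 71): stack <52>
after step 5 (op6 push(18)): stack <52,18>
after step 6 (op3 pop() → 18): stack <52>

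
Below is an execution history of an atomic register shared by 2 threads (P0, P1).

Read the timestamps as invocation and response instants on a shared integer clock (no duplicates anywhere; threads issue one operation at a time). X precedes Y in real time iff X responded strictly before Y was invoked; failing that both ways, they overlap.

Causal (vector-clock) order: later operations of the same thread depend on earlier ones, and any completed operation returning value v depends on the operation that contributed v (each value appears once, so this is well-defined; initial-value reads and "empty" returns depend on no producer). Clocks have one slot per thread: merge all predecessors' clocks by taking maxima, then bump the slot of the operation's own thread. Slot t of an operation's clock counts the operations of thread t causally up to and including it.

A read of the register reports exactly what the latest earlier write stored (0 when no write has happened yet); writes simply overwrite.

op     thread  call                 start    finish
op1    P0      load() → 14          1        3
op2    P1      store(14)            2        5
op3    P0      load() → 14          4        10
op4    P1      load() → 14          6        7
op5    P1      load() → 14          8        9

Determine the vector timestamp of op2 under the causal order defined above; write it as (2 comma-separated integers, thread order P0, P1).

no predecessors for op2 (invoked 2): P1 increments from zero → (0, 1)
from VC(op2)=(0, 1), op4 (invoked 6) maxes components and bumps P1 → (0, 2)
from VC(op2)=(0, 1), op1 (invoked 1) maxes components and bumps P0 → (1, 1)
from VC(op2)=(0, 1), VC(op4)=(0, 2), op5 (invoked 8) maxes components and bumps P1 → (0, 3)
from VC(op1)=(1, 1), VC(op2)=(0, 1), op3 (invoked 4) maxes components and bumps P0 → (2, 1)
target: VC(op2) = (0, 1)

(0, 1)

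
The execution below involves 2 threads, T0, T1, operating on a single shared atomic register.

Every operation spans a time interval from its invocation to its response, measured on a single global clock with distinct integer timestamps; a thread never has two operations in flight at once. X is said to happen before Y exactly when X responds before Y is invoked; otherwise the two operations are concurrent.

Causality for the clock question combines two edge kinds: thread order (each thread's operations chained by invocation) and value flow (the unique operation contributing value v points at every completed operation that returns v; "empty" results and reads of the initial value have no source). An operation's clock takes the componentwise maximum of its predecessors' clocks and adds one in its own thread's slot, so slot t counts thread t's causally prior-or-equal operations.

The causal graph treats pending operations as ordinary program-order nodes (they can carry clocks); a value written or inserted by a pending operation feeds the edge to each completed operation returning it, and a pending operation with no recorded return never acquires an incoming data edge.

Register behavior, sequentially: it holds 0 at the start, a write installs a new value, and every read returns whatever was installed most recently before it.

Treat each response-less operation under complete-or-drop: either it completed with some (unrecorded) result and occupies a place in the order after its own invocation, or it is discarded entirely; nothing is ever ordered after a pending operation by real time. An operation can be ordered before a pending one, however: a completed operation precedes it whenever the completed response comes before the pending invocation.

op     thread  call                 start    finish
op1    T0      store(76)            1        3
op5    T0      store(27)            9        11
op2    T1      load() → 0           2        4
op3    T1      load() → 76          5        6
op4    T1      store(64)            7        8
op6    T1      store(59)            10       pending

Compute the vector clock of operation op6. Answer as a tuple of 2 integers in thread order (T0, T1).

(1, 4)

root op op2, invoked 2: fresh clock plus T1's own tick → (0, 1)
root op op1, invoked 1: fresh clock plus T0's own tick → (1, 0)
VC(op5, invoked at 9): max of VC(op1)=(1, 0), then +1 on thread T0 → (2, 0)
VC(op3, invoked at 5): max of VC(op1)=(1, 0), VC(op2)=(0, 1), then +1 on thread T1 → (1, 2)
VC(op4, invoked at 7): max of VC(op3)=(1, 2), then +1 on thread T1 → (1, 3)
VC(op6, invoked at 10): max of VC(op4)=(1, 3), then +1 on thread T1 → (1, 4)
target: VC(op6) = (1, 4)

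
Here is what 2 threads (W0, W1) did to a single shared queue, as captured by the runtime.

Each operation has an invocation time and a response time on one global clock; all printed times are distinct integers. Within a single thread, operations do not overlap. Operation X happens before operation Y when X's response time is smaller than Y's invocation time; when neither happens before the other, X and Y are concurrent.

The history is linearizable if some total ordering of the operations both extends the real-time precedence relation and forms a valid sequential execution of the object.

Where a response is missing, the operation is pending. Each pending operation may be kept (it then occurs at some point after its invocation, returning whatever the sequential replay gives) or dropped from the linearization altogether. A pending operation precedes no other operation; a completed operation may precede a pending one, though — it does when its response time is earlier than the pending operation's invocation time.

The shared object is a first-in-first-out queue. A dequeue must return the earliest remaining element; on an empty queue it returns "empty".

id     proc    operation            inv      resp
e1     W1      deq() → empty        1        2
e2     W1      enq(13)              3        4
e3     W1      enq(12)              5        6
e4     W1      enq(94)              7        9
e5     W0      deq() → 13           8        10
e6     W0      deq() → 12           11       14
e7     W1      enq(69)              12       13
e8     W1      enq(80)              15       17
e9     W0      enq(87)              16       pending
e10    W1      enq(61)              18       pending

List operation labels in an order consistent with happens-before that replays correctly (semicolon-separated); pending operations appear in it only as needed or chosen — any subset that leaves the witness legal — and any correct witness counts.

1. e1 deq() → empty, leaving queue <>
2. e2 enq(13), leaving queue <13>
3. e3 enq(12), leaving queue <13,12>
4. e4 enq(94), leaving queue <13,12,94>
5. e5 deq() → 13, leaving queue <12,94>
6. e6 deq() → 12, leaving queue <94>
7. e7 enq(69), leaving queue <94,69>
8. e8 enq(80), leaving queue <94,69,80>

e1; e2; e3; e4; e5; e6; e7; e8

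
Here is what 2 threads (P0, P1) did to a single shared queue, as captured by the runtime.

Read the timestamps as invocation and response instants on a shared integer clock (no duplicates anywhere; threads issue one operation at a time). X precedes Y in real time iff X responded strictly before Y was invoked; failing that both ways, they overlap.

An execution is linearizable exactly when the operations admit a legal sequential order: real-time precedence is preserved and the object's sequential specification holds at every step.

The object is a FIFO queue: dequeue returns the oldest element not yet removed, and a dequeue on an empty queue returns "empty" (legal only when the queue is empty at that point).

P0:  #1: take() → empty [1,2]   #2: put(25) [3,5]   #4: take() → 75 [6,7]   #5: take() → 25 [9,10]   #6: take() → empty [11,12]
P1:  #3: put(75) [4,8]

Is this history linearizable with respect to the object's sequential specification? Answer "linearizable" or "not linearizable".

witness order: #1, #3, #2, #4, #5, #6
1. #1 take() → empty, leaving queue <>
2. #3 put(75), leaving queue <75>
3. #2 put(25), leaving queue <75,25>
4. #4 take() → 75, leaving queue <25>
5. #5 take() → 25, leaving queue <>
6. #6 take() → empty, leaving queue <>

linearizable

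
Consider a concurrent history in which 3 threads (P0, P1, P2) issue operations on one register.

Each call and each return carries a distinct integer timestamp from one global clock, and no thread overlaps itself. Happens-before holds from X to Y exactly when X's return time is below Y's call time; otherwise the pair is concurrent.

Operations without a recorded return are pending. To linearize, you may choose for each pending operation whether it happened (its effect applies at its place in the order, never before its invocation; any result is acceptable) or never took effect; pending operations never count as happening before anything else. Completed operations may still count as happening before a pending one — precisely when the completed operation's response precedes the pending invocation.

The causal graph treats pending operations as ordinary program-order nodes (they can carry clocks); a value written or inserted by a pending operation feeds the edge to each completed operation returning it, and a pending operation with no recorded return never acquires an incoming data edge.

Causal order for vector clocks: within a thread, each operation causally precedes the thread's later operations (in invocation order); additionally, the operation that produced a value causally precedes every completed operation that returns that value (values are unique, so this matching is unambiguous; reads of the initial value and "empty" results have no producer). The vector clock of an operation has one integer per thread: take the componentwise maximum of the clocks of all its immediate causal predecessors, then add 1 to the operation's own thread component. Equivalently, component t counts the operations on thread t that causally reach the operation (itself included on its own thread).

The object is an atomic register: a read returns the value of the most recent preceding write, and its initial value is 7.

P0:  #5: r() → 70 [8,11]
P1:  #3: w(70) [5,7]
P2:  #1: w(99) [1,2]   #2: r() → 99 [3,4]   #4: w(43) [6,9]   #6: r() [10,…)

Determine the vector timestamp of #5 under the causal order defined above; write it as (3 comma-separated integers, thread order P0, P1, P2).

#1, invoked 1, has no incoming edges; only P2's bump applies → (0, 0, 1)
#3, invoked 5, has no incoming edges; only P1's bump applies → (0, 1, 0)
invoked at 3, #2 merges VC(#1)=(0, 0, 1) and bumps P2's slot → (0, 0, 2)
invoked at 8, #5 merges VC(#3)=(0, 1, 0) and bumps P0's slot → (1, 1, 0)
invoked at 6, #4 merges VC(#2)=(0, 0, 2) and bumps P2's slot → (0, 0, 3)
invoked at 10, #6 merges VC(#4)=(0, 0, 3) and bumps P2's slot → (0, 0, 4)
target: VC(#5) = (1, 1, 0)

(1, 1, 0)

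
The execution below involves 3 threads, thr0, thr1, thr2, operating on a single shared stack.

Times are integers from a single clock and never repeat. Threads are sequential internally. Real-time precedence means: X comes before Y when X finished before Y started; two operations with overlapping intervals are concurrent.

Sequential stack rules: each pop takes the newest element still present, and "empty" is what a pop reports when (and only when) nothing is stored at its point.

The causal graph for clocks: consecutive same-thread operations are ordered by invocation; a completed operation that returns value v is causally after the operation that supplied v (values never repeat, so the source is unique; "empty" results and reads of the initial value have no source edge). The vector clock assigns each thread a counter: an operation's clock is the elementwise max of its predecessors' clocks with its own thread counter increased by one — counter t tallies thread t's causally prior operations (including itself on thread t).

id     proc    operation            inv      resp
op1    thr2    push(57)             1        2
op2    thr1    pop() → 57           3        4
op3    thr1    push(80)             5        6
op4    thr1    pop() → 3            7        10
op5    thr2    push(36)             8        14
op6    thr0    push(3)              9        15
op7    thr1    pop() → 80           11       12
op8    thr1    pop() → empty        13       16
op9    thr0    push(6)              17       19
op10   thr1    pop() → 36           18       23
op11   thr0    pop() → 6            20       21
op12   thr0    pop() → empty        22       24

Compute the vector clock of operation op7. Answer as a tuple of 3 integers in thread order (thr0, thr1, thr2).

VC(op1, invoked at 1): no causal predecessors; +1 on thr2 → (0, 0, 1)
VC(op6, invoked at 9): no causal predecessors; +1 on thr0 → (1, 0, 0)
merge at op5 (invoked 8): VC(op1)=(0, 0, 1), own-thread bump on thr2 → (0, 0, 2)
merge at op2 (invoked 3): VC(op1)=(0, 0, 1), own-thread bump on thr1 → (0, 1, 1)
merge at op9 (invoked 17): VC(op6)=(1, 0, 0), own-thread bump on thr0 → (2, 0, 0)
merge at op3 (invoked 5): VC(op2)=(0, 1, 1), own-thread bump on thr1 → (0, 2, 1)
merge at op11 (invoked 20): VC(op9)=(2, 0, 0), own-thread bump on thr0 → (3, 0, 0)
merge at op12 (invoked 22): VC(op11)=(3, 0, 0), own-thread bump on thr0 → (4, 0, 0)
merge at op4 (invoked 7): VC(op3)=(0, 2, 1), VC(op6)=(1, 0, 0), own-thread bump on thr1 → (1, 3, 1)
merge at op7 (invoked 11): VC(op3)=(0, 2, 1), VC(op4)=(1, 3, 1), own-thread bump on thr1 → (1, 4, 1)
merge at op8 (invoked 13): VC(op7)=(1, 4, 1), own-thread bump on thr1 → (1, 5, 1)
merge at op10 (invoked 18): VC(op5)=(0, 0, 2), VC(op8)=(1, 5, 1), own-thread bump on thr1 → (1, 6, 2)
target: VC(op7) = (1, 4, 1)

(1, 4, 1)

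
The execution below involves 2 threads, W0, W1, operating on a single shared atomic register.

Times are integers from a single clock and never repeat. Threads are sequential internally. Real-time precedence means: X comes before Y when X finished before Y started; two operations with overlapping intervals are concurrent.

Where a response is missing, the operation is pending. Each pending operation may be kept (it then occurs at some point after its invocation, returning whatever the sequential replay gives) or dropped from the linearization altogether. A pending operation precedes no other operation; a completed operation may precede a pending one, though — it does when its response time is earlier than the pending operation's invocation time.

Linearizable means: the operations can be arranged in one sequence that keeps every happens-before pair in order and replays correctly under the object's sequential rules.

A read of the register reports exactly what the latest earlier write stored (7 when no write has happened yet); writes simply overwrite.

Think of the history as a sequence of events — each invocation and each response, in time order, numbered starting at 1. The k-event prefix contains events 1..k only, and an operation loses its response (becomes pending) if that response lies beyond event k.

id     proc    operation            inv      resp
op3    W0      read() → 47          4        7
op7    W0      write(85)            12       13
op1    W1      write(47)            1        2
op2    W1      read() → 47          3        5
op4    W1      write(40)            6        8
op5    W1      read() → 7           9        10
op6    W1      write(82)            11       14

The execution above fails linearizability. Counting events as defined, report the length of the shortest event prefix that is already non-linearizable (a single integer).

10

events 1..9 are linearizable; a witness order is op1, op2, op3, op4:
1. op1 write(47), leaving value 47
2. op2 read() → 47, leaving value 47
3. op3 read() → 47, leaving value 47
4. op4 write(40), leaving value 40
at event 10 (op5's time-10 response) nothing linearizes any more
one such order, op1, op2, op3, op4, op5, breaks at step 5 where op5 read() → 7 is illegal
one such order, op1, op2, op4, op3, op5, breaks at step 4 where op3 read() → 47 is illegal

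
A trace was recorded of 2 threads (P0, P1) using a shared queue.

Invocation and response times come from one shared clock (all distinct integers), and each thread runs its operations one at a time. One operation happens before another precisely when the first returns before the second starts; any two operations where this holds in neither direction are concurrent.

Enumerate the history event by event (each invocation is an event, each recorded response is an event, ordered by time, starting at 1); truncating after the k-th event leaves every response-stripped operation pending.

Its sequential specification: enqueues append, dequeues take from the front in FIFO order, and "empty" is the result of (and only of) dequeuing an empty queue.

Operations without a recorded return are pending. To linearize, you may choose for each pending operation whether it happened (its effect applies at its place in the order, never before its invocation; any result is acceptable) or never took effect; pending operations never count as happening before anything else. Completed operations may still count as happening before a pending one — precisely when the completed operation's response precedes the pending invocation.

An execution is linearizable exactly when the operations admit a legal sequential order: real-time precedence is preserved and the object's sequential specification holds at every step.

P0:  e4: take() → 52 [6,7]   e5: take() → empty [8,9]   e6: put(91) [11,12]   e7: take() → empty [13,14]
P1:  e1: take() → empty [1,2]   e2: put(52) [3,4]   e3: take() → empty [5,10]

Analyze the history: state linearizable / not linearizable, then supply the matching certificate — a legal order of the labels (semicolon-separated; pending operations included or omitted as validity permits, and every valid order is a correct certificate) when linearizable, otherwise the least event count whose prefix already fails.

prefix check: 1..13 passes, 1..14 fails once e7's time-14 response joins
3 orders of the 7 completed queue ops respect real time; none is legal
sample order e1, e2, e3, e4, e5, e6, e7 stalls at step 3 — e3 take() → empty has no legal effect
sample order e1, e2, e4, e3, e5, e6, e7 stalls at step 7 — e7 take() → empty has no legal effect

not linearizable — minimal violating prefix: 14 events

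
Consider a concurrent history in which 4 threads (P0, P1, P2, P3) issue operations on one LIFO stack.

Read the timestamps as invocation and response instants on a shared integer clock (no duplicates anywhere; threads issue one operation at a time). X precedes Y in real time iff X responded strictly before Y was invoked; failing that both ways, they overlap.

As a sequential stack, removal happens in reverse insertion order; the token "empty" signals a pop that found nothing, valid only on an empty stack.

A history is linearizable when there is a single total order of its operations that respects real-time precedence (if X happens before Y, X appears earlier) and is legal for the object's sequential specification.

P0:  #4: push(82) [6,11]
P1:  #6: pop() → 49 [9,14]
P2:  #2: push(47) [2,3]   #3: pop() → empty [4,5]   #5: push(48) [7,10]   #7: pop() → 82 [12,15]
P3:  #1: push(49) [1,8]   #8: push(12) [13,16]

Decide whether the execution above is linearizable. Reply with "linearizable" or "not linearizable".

not linearizable

already the first 5 events (up to #3's response at time 5) admit no linearization; the first 4 still do
the sole real-time-consistent order of 2 completed operations fails the LIFO stack replay
completion choices over the 1 pending operation (#1) were checked; none helps
sample order #2, #3 (pending dropped) stalls at step 2 — #3 pop() → empty has no legal effect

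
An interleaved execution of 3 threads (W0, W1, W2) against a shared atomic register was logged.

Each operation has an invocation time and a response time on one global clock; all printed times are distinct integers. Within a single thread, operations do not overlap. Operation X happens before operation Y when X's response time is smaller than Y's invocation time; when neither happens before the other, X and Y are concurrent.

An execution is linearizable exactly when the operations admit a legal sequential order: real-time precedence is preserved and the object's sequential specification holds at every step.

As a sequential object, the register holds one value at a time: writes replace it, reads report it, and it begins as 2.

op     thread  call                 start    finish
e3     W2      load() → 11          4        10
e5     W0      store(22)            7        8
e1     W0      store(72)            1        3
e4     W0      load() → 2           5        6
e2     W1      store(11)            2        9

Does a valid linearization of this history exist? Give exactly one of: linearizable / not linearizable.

the violation lands at event 6, e4's response at time 6: events 1..5 linearize, events 1..6 do not
exactly one order of the 2 completed ops respects real time; the atomic register replay fails
including or dropping the 2 pending operations (e2, e3) in any combination fails
one such order, e1, e4 (pending dropped), breaks at step 2 where e4 load() → 2 is illegal

not linearizable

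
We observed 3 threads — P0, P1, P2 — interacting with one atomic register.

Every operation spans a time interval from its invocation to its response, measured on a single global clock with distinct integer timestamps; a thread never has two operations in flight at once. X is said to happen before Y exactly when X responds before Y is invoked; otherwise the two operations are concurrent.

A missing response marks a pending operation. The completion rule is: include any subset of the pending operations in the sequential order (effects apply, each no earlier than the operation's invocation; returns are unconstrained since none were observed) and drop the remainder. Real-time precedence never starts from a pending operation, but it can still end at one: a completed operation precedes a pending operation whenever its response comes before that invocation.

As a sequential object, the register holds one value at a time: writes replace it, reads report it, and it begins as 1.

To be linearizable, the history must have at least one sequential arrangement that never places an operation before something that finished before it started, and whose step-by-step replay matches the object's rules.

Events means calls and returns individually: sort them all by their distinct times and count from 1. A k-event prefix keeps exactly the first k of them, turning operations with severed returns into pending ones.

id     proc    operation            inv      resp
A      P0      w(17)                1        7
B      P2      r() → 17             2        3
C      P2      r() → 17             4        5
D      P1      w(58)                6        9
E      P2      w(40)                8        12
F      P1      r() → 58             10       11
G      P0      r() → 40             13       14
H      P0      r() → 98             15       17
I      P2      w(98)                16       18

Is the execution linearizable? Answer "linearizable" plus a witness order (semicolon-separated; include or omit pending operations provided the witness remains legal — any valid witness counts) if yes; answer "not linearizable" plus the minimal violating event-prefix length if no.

linearizable — witness: A; B; C; D; F; E; G; I; H

step 1: A w(17) — value 17
step 2: B r() → 17 — value 17
step 3: C r() → 17 — value 17
step 4: D w(58) — value 58
step 5: F r() → 58 — value 58
step 6: E w(40) — value 40
step 7: G r() → 40 — value 40
step 8: I w(98) — value 98
step 9: H r() → 98 — value 98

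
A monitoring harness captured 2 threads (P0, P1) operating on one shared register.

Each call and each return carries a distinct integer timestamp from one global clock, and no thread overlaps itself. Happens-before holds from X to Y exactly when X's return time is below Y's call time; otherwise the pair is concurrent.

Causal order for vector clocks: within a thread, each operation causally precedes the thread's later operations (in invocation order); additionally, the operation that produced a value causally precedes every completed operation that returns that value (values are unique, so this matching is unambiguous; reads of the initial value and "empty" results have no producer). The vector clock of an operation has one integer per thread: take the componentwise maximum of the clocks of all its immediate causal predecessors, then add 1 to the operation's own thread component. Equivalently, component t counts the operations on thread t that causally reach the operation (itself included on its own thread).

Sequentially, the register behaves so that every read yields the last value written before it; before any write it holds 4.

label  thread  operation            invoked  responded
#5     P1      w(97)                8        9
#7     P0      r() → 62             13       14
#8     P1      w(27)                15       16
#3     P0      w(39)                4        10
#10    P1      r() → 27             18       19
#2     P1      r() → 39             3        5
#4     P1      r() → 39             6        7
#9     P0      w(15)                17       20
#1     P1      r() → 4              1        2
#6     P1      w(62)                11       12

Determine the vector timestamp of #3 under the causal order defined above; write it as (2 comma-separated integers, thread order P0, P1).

invoked at 1, #1 has no predecessors; its own P1 bump gives (0, 1)
invoked at 4, #3 has no predecessors; its own P0 bump gives (1, 0)
#2 (invocation 3): componentwise max over VC(#1)=(0, 1), VC(#3)=(1, 0), +1 at P1, giving (1, 2)
#4 (invocation 6): componentwise max over VC(#2)=(1, 2), VC(#3)=(1, 0), +1 at P1, giving (1, 3)
#5 (invocation 8): componentwise max over VC(#4)=(1, 3), +1 at P1, giving (1, 4)
#6 (invocation 11): componentwise max over VC(#5)=(1, 4), +1 at P1, giving (1, 5)
#8 (invocation 15): componentwise max over VC(#6)=(1, 5), +1 at P1, giving (1, 6)
#7 (invocation 13): componentwise max over VC(#3)=(1, 0), VC(#6)=(1, 5), +1 at P0, giving (2, 5)
#10 (invocation 18): componentwise max over VC(#8)=(1, 6), +1 at P1, giving (1, 7)
#9 (invocation 17): componentwise max over VC(#7)=(2, 5), +1 at P0, giving (3, 5)
target: VC(#3) = (1, 0)

(1, 0)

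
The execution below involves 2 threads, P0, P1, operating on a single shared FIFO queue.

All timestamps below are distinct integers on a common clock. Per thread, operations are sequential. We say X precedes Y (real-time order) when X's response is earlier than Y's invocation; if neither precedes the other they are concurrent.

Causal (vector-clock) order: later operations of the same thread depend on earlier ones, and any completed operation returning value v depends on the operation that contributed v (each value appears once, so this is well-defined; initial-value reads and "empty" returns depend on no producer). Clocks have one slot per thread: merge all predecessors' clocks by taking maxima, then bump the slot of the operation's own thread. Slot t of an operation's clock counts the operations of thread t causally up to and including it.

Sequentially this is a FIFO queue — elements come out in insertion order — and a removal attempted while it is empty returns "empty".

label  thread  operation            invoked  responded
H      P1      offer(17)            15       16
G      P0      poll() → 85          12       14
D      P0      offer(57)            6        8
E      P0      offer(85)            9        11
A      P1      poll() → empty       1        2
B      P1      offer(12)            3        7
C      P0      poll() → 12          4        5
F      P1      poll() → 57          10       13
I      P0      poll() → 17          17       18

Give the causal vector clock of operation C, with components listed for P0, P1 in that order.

(1, 2)

no predecessors for A (invoked 1): P1 increments from zero → (0, 1)
B, invoked 3, takes VC(A)=(0, 1) under max, adds 1 for P1 → (0, 2)
C, invoked 4, takes VC(B)=(0, 2) under max, adds 1 for P0 → (1, 2)
D, invoked 6, takes VC(C)=(1, 2) under max, adds 1 for P0 → (2, 2)
F, invoked 10, takes VC(B)=(0, 2), VC(D)=(2, 2) under max, adds 1 for P1 → (2, 3)
E, invoked 9, takes VC(D)=(2, 2) under max, adds 1 for P0 → (3, 2)
H, invoked 15, takes VC(F)=(2, 3) under max, adds 1 for P1 → (2, 4)
G, invoked 12, takes VC(E)=(3, 2) under max, adds 1 for P0 → (4, 2)
I, invoked 17, takes VC(G)=(4, 2), VC(H)=(2, 4) under max, adds 1 for P0 → (5, 4)
target: VC(C) = (1, 2)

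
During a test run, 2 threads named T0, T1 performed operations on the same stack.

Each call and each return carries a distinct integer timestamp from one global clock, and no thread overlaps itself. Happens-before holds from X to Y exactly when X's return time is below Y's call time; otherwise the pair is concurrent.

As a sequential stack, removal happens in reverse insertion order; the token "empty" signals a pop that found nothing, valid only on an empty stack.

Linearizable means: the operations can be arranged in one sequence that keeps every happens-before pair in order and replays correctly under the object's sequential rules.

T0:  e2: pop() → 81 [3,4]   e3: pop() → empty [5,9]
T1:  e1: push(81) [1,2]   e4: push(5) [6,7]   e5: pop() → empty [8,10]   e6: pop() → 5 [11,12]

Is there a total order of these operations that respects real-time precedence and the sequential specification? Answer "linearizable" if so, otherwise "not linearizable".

prefix check: 1..9 passes, 1..10 fails once e5's time-10 response joins
5 completed operations, 3 real-time-consistent orders — every stack replay fails
e.g. e1, e2, e3, e4, e5: illegal at step 5, since e5 pop() → empty cannot apply there
e.g. e1, e2, e4, e3, e5: illegal at step 4, since e3 pop() → empty cannot apply there

not linearizable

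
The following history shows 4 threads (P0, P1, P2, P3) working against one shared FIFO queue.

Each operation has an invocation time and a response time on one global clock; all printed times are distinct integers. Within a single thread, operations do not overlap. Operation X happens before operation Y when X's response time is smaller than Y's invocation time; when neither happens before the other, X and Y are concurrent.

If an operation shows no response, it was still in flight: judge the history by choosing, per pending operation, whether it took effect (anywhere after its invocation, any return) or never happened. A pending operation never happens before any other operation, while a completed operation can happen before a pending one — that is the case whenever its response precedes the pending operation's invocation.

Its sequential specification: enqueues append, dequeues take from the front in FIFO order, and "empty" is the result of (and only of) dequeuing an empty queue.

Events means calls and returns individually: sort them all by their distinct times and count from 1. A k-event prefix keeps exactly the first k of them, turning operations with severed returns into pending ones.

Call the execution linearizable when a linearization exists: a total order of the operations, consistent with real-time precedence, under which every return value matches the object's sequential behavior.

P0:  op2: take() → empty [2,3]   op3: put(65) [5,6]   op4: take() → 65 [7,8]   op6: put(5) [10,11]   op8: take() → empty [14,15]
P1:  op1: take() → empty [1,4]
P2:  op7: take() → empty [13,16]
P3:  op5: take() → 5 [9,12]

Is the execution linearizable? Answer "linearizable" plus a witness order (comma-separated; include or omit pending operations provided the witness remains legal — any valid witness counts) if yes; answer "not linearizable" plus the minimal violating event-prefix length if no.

1. op1 take() → empty, leaving queue <>
2. op2 take() → empty, leaving queue <>
3. op3 put(65), leaving queue <65>
4. op4 take() → 65, leaving queue <>
5. op6 put(5), leaving queue <5>
6. op5 take() → 5, leaving queue <>
7. op7 take() → empty, leaving queue <>
8. op8 take() → empty, leaving queue <>

linearizable — witness: op1, op2, op3, op4, op6, op5, op7, op8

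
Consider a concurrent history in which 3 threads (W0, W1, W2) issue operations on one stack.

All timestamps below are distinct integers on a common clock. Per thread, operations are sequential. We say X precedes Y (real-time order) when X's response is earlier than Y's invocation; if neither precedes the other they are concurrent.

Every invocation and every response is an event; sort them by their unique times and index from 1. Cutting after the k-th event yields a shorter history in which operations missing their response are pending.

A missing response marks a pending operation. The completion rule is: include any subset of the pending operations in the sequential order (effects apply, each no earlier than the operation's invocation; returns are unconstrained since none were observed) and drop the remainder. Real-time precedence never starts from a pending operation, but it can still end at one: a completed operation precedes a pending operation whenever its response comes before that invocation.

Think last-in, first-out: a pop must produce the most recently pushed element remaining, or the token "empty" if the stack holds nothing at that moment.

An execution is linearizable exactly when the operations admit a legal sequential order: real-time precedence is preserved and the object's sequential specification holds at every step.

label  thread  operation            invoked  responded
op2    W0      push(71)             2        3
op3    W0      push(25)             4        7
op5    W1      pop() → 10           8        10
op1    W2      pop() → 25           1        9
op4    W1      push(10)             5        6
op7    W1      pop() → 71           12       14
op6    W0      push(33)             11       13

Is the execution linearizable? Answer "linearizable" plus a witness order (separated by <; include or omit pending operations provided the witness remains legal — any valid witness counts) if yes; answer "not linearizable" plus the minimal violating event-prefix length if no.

linearizable — witness: op2 < op3 < op1 < op4 < op5 < op7 < op6

after step 1 (op2 push(71)): stack <71>
after step 2 (op3 push(25)): stack <71,25>
after step 3 (op1 pop() → 25): stack <71>
after step 4 (op4 push(10)): stack <71,10>
after step 5 (op5 pop() → 10): stack <71>
after step 6 (op7 pop() → 71): stack <>
after step 7 (op6 push(33)): stack <33>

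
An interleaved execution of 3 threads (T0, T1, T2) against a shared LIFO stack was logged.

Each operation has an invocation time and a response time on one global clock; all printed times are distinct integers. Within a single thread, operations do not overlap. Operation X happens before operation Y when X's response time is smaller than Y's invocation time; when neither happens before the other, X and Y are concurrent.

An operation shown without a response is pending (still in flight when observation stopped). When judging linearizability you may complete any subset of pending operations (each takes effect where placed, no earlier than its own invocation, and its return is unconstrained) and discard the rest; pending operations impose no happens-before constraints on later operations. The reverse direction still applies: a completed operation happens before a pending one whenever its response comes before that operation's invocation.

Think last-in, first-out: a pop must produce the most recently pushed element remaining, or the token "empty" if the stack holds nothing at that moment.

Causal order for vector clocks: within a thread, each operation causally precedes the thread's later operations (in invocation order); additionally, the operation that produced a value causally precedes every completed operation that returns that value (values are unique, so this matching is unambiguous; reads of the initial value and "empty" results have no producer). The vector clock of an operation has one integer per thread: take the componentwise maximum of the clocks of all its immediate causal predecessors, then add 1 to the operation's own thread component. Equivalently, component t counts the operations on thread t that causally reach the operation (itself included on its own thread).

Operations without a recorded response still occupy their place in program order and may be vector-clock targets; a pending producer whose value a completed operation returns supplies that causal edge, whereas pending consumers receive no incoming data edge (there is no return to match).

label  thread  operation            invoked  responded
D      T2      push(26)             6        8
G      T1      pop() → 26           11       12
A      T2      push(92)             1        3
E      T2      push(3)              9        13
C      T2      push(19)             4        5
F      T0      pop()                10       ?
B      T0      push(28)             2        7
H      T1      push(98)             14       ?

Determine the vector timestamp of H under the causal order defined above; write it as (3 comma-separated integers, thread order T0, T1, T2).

(0, 2, 3)

VC(A, invoked at 1): no causal predecessors; +1 on T2 → (0, 0, 1)
VC(B, invoked at 2): no causal predecessors; +1 on T0 → (1, 0, 0)
VC(C, invoked at 4): max of VC(A)=(0, 0, 1), then +1 on thread T2 → (0, 0, 2)
VC(F, invoked at 10): max of VC(B)=(1, 0, 0), then +1 on thread T0 → (2, 0, 0)
VC(D, invoked at 6): max of VC(C)=(0, 0, 2), then +1 on thread T2 → (0, 0, 3)
VC(E, invoked at 9): max of VC(D)=(0, 0, 3), then +1 on thread T2 → (0, 0, 4)
VC(G, invoked at 11): max of VC(D)=(0, 0, 3), then +1 on thread T1 → (0, 1, 3)
VC(H, invoked at 14): max of VC(G)=(0, 1, 3), then +1 on thread T1 → (0, 2, 3)
target: VC(H) = (0, 2, 3)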